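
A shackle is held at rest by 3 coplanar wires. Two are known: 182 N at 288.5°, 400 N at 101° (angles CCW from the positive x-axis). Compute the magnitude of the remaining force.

Sum the known components: ΣF_x = -18.57 N, ΣF_y = 220.1 N.
For equilibrium the remaining force must supply (−ΣF_x, −ΣF_y) = (18.57, -220.1) N.
Magnitude = √((18.57)² + (-220.1)²) = 220.8 N; direction = atan2(-220.1, 18.57) = 274.8°.

F ≈ 221 N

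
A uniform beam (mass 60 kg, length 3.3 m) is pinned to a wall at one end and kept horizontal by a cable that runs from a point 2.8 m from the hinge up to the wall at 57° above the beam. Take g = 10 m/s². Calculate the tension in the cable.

T ≈ 422 N

Take torques about the hinge: T sin 57° · 2.8 = 60×10×1.65 = 990 N·m.
So T = 990 / (0.8387 × 2.8) = 421.59 N.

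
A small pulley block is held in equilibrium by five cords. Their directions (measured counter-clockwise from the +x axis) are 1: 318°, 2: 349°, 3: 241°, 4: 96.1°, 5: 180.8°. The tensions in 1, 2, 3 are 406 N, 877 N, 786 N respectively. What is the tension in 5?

T_5 ≈ 660 N

Resolve: ΣF_x = 406 cos 318° + 877 cos 349° + 786 cos 241° + T_4 cos 96.1° + T_5 cos 180.8° = 0.
        ΣF_y = 406 sin 318° + 877 sin 349° + 786 sin 241° + T_4 sin 96.1° + T_5 sin 180.8° = 0.
The known terms sum to (781.5, -1126) N, so -0.1063 T_4 − 0.9999 T_5 = -781.5 and 0.9943 T_4 − 0.0140 T_5 = 1126.
Solving simultaneously: T_4 = 1142 N, T_5 = 660.2 N.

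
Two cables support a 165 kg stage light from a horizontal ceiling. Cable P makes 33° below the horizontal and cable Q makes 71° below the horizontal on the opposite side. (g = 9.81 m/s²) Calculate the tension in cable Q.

T_Q ≈ 1400 N

Weight W = 165 × 9.81 = 1619 N acts straight down.
Horizontal: T_P cos 33° = T_Q cos 71°  →  T_P = 0.3882 T_Q.
Vertical: T_P sin 33° + T_Q sin 71° = 1619.
Substituting the horizontal relation into the vertical equation gives 1.157 T_Q = 1619, so T_Q = 1399 N.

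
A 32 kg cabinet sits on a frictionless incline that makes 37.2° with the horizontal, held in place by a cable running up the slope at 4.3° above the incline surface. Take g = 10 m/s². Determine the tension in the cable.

Take axes along and perpendicular to the incline. Weight components: W sin 37.2° = 193.5 N down-slope, W cos 37.2° = 254.9 N into the surface.
Along incline: T cos 4.3° = W sin 37.2° → T = 194 N.
Perpendicular: N = W cos 37.2° − T sin 4.3° = 240.3 N.

T ≈ 194 N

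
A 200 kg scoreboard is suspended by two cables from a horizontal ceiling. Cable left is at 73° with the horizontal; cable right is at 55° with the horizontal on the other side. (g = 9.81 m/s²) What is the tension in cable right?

Weight W = 200 × 9.81 = 1962 N acts straight down.
Horizontal: T_left cos 73° = T_right cos 55°  →  T_left = 1.962 T_right.
Vertical: T_left sin 73° + T_right sin 55° = 1962.
Substituting the horizontal relation into the vertical equation gives 2.695 T_right = 1962, so T_right = 728 N.

T_right ≈ 728 N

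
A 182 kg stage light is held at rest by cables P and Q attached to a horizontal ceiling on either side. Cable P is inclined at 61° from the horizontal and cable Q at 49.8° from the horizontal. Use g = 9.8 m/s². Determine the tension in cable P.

Weight W = 182 × 9.8 = 1784 N acts straight down.
Horizontal: T_P cos 61° = T_Q cos 49.8°  →  T_Q = 0.7511 T_P.
Vertical: T_P sin 61° + T_Q sin 49.8° = 1784.
Substituting the horizontal relation into the vertical equation gives 1.448 T_P = 1784, so T_P = 1232 N.

T_P ≈ 1230 N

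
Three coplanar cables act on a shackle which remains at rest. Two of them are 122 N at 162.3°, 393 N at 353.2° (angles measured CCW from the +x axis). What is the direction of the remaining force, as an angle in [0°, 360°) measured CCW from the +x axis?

θ ≈ 178°

Sum the known components: ΣF_x = 274 N, ΣF_y = -9.441 N.
For equilibrium the remaining force must supply (−ΣF_x, −ΣF_y) = (-274, 9.441) N.
Magnitude = √((-274)² + (9.441)²) = 274.2 N; direction = atan2(9.441, -274) = 178.0°.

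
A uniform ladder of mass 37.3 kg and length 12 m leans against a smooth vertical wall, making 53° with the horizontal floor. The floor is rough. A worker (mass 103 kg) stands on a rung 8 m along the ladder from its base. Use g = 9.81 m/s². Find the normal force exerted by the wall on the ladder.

N_wall ≈ 645 N

Torques about the foot: N_wall · 12 sin 53° = 37.3×9.81×6 cos 53° + 103×9.81×8 cos 53° → N_wall = 645.48 N.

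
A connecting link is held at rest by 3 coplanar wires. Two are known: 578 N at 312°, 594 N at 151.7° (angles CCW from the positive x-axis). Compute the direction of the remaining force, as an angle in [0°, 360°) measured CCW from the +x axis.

Sum the known components: ΣF_x = -136.2 N, ΣF_y = -147.9 N.
For equilibrium the remaining force must supply (−ΣF_x, −ΣF_y) = (136.2, 147.9) N.
Magnitude = √((136.2)² + (147.9)²) = 201.1 N; direction = atan2(147.9, 136.2) = 47.4°.

θ ≈ 47.4°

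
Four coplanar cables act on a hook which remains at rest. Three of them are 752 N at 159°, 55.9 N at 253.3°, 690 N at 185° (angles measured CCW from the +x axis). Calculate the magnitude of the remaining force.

F ≈ 1410 N

Sum the known components: ΣF_x = -1405 N, ΣF_y = 155.8 N.
For equilibrium the remaining force must supply (−ΣF_x, −ΣF_y) = (1405, -155.8) N.
Magnitude = √((1405)² + (-155.8)²) = 1414 N; direction = atan2(-155.8, 1405) = 353.7°.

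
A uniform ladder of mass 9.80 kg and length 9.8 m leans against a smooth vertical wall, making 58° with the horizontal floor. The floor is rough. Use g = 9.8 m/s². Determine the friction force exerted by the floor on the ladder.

f ≈ 30 N

Torques about the foot: N_wall · 9.8 sin 58° = 9.80×9.8×4.9 cos 58° → N_wall = 30.006 N.
ΣF_x = 0: f_floor = N_wall = 30.006 N.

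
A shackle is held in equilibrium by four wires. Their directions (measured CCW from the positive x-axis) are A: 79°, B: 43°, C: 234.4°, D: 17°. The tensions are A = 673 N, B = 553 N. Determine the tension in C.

T_C ≈ 1380 N

Resolve: ΣF_x = 673 cos 79° + 553 cos 43° + T_C cos 234.4° + T_D cos 17° = 0.
        ΣF_y = 673 sin 79° + 553 sin 43° + T_C sin 234.4° + T_D sin 17° = 0.
The known terms sum to (532.9, 1038) N, so -0.5821 T_C + 0.9563 T_D = -532.9 and -0.8131 T_C + 0.2924 T_D = -1038.
Solving simultaneously: T_C = 1377 N, T_D = 281.3 N.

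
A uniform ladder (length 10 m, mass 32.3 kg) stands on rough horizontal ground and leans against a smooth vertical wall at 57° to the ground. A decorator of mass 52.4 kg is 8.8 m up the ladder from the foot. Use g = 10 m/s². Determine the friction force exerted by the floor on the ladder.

Torques about the foot: N_wall · 10 sin 57° = 32.3×10×5 cos 57° + 52.4×10×8.8 cos 57° → N_wall = 404.33 N.
ΣF_x = 0: f_floor = N_wall = 404.33 N.

f ≈ 404 N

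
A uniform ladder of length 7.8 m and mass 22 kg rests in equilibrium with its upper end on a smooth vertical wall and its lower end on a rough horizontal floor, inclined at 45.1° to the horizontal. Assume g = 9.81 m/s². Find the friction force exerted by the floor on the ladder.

f ≈ 108 N

Torques about the foot: N_wall · 7.8 sin 45.1° = 22×9.81×3.9 cos 45.1° → N_wall = 107.53 N.
ΣF_x = 0: f_floor = N_wall = 107.53 N.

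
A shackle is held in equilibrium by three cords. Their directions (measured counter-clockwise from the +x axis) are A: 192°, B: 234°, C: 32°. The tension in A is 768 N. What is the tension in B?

Resolve: ΣF_x = 768 cos 192° + T_B cos 234° + T_C cos 32° = 0.
        ΣF_y = 768 sin 192° + T_B sin 234° + T_C sin 32° = 0.
The known terms sum to (-751.2, -159.7) N, so -0.5878 T_B + 0.8480 T_C = 751.2 and -0.8090 T_B + 0.5299 T_C = 159.7.
Solving simultaneously: T_B = 701.2 N, T_C = 1372 N.

T_B ≈ 701 N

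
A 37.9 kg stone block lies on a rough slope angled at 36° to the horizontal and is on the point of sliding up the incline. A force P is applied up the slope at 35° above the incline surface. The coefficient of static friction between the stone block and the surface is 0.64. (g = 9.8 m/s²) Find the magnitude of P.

P ≈ 346 N

On the verge of sliding up the incline, friction equals μN and acts down the slope.
Perpendicular: N + P sin 35° = W cos 36° = 300.5 N.
Along incline: P cos 35° = W sin 36° + μN  with W sin 36° = 218.3 N.
Solving the pair for P and N: P = 346.2 N, N = 101.9 N (and f = μN = 65.24 N).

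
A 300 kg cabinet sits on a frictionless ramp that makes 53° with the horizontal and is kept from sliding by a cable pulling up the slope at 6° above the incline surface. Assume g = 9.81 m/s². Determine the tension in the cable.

T ≈ 2360 N

Take axes along and perpendicular to the incline. Weight components: W sin 53° = 2350 N down-slope, W cos 53° = 1771 N into the surface.
Along incline: T cos 6° = W sin 53° → T = 2363 N.
Perpendicular: N = W cos 53° − T sin 6° = 1524 N.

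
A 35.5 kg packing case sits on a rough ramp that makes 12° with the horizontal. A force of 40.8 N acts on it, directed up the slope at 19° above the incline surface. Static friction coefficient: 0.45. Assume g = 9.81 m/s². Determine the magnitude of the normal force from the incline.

N ≈ 327 N

Axes along / perpendicular to the incline. W sin 12° = 72.41 N down-slope; W cos 12° = 340.6 N into the surface.
Perpendicular: N = W cos 12° − P sin 19° = 340.6 − 13.28 = 327.4 N.
Along incline: P cos 19° + f = W sin 12° (friction acts up-slope) → f = 72.41 − 38.58 = 33.83 N.
|f| = 33.83 N ≤ μN = 147.3 N, so the packing case is indeed static.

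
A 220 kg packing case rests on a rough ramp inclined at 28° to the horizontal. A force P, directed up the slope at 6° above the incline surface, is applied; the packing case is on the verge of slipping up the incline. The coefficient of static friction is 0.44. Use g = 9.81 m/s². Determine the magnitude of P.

P ≈ 1780 N

On the verge of sliding up the incline, friction equals μN and acts down the slope.
Perpendicular: N + P sin 6° = W cos 28° = 1906 N.
Along incline: P cos 6° = W sin 28° + μN  with W sin 28° = 1013 N.
Solving the pair for P and N: P = 1780 N, N = 1720 N (and f = μN = 756.6 N).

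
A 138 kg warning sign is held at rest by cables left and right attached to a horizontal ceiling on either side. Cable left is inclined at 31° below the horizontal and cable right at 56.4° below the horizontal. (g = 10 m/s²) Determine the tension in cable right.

T_right ≈ 1180 N

Weight W = 138 × 10 = 1380 N acts straight down.
Horizontal: T_left cos 31° = T_right cos 56.4°  →  T_left = 0.6456 T_right.
Vertical: T_left sin 31° + T_right sin 56.4° = 1380.
Substituting the horizontal relation into the vertical equation gives 1.165 T_right = 1380, so T_right = 1184 N.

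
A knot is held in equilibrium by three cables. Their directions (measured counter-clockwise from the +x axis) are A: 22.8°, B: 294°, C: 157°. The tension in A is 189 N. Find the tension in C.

Resolve: ΣF_x = 189 cos 22.8° + T_B cos 294° + T_C cos 157° = 0.
        ΣF_y = 189 sin 22.8° + T_B sin 294° + T_C sin 157° = 0.
The known terms sum to (174.2, 73.24) N, so 0.4067 T_B − 0.9205 T_C = -174.2 and -0.9135 T_B + 0.3907 T_C = -73.24.
Solving simultaneously: T_B = 198.7 N, T_C = 277.1 N.

T_C ≈ 277 N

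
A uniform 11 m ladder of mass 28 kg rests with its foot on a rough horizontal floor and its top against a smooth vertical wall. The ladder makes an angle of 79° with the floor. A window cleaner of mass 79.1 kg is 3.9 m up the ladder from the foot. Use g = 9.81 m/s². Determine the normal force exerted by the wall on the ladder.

Torques about the foot: N_wall · 11 sin 79° = 28×9.81×5.5 cos 79° + 79.1×9.81×3.9 cos 79° → N_wall = 80.174 N.

N_wall ≈ 80.2 N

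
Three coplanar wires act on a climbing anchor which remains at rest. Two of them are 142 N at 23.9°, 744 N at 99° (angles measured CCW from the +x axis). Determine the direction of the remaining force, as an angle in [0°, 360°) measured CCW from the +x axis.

θ ≈ 269°

Sum the known components: ΣF_x = 13.44 N, ΣF_y = 792.4 N.
For equilibrium the remaining force must supply (−ΣF_x, −ΣF_y) = (-13.44, -792.4) N.
Magnitude = √((-13.44)² + (-792.4)²) = 792.5 N; direction = atan2(-792.4, -13.44) = 269.0°.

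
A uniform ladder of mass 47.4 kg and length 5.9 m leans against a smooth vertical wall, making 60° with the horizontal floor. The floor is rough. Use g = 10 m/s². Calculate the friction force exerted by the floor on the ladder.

f ≈ 137 N

Torques about the foot: N_wall · 5.9 sin 60° = 47.4×10×2.95 cos 60° → N_wall = 136.83 N.
ΣF_x = 0: f_floor = N_wall = 136.83 N.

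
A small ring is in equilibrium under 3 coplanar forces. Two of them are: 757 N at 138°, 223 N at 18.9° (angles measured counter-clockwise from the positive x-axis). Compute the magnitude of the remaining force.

F ≈ 677 N

Sum the known components: ΣF_x = -351.6 N, ΣF_y = 578.8 N.
For equilibrium the remaining force must supply (−ΣF_x, −ΣF_y) = (351.6, -578.8) N.
Magnitude = √((351.6)² + (-578.8)²) = 677.2 N; direction = atan2(-578.8, 351.6) = 301.3°.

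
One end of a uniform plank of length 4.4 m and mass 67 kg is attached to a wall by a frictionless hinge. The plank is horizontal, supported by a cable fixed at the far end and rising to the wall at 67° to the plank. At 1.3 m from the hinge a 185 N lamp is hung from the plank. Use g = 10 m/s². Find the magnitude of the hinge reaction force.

Take torques about the hinge: T sin 67° · 4.4 = 67×10×2.2 + 185×1.3 = 1714.5 N·m.
So T = 1714.5 / (0.9205 × 4.4) = 423.31 N.
ΣF_x = 0: H_x = T cos 67° = 165.4 N.
ΣF_y = 0: H_y = (67×10 + 185) − T sin 67° = 855 − 389.66 = 465.34 N.
|H| = √(H_x² + H_y²) = √((165.4)² + (465.34)²) = 493.86 N.

|H| ≈ 494 N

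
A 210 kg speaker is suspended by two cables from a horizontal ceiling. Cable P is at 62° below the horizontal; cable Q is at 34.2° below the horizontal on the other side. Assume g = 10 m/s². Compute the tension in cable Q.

T_Q ≈ 992 N

Weight W = 210 × 10 = 2100 N acts straight down.
Horizontal: T_P cos 62° = T_Q cos 34.2°  →  T_P = 1.762 T_Q.
Vertical: T_P sin 62° + T_Q sin 34.2° = 2100.
Substituting the horizontal relation into the vertical equation gives 2.118 T_Q = 2100, so T_Q = 991.7 N.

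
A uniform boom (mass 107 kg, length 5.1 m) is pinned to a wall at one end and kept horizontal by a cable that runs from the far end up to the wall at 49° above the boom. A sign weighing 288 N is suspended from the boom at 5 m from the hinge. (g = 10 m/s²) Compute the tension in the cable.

Take torques about the hinge: T sin 49° · 5.1 = 107×10×2.55 + 288×5 = 4168.5 N·m.
So T = 4168.5 / (0.7547 × 5.1) = 1083 N.

T ≈ 1080 N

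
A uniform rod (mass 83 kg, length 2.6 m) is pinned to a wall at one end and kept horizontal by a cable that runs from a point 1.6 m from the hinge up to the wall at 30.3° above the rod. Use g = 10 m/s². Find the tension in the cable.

T ≈ 1340 N

Take torques about the hinge: T sin 30.3° · 1.6 = 83×10×1.3 = 1079 N·m.
So T = 1079 / (0.5045 × 1.6) = 1336.6 N.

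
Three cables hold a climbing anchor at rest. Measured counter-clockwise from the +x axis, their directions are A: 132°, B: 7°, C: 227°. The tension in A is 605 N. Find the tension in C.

Resolve: ΣF_x = 605 cos 132° + T_B cos 7° + T_C cos 227° = 0.
        ΣF_y = 605 sin 132° + T_B sin 7° + T_C sin 227° = 0.
The known terms sum to (-404.8, 449.6) N, so 0.9925 T_B − 0.6820 T_C = 404.8 and 0.1219 T_B − 0.7314 T_C = -449.6.
Solving simultaneously: T_B = 937.6 N, T_C = 771 N.

T_C ≈ 771 N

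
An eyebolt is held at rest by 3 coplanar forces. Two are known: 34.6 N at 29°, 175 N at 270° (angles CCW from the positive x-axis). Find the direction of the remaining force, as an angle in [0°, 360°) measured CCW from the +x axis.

Sum the known components: ΣF_x = 30.26 N, ΣF_y = -158.2 N.
For equilibrium the remaining force must supply (−ΣF_x, −ΣF_y) = (-30.26, 158.2) N.
Magnitude = √((-30.26)² + (158.2)²) = 161.1 N; direction = atan2(158.2, -30.26) = 100.8°.

θ ≈ 101°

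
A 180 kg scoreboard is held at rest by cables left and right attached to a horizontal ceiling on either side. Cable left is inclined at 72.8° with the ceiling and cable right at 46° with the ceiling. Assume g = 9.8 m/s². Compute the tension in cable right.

T_right ≈ 595 N

Weight W = 180 × 9.8 = 1764 N acts straight down.
Horizontal: T_left cos 72.8° = T_right cos 46°  →  T_left = 2.349 T_right.
Vertical: T_left sin 72.8° + T_right sin 46° = 1764.
Substituting the horizontal relation into the vertical equation gives 2.963 T_right = 1764, so T_right = 595.3 N.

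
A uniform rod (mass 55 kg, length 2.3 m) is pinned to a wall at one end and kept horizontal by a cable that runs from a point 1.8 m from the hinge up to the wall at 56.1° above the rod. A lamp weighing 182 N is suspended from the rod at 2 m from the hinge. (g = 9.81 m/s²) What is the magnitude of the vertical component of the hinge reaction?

Take torques about the hinge: T sin 56.1° · 1.8 = 55×9.81×1.15 + 182×2 = 984.48 N·m.
So T = 984.48 / (0.8300 × 1.8) = 658.95 N.
ΣF_y = 0: H_y = (55×9.81 + 182) − T sin 56.1° = 721.55 − 546.93 = 174.62 N.

|H_y| ≈ 175 N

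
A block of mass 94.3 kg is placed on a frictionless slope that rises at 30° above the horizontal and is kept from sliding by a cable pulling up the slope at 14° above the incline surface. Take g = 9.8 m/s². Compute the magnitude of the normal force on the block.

N ≈ 685 N

Take axes along and perpendicular to the incline. Weight components: W sin 30° = 462.1 N down-slope, W cos 30° = 800.3 N into the surface.
Along incline: T cos 14° = W sin 30° → T = 476.2 N.
Perpendicular: N = W cos 30° − T sin 14° = 685.1 N.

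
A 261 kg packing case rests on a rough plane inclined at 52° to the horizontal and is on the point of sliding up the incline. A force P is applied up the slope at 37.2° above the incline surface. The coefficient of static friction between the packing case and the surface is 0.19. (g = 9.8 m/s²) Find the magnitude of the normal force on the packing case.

On the verge of sliding up the incline, friction equals μN and acts down the slope.
Perpendicular: N + P sin 37.2° = W cos 52° = 1575 N.
Along incline: P cos 37.2° = W sin 52° + μN  with W sin 52° = 2016 N.
Solving the pair for P and N: P = 2540 N, N = 39.18 N (and f = μN = 7.445 N).

N ≈ 39.2 N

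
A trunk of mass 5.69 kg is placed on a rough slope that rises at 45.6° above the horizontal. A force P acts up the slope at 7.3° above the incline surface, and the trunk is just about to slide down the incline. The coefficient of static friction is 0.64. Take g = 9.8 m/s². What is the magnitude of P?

On the verge of sliding down the incline, friction equals μN and acts up the slope.
Perpendicular: N + P sin 7.3° = W cos 45.6° = 39.01 N.
Along incline: P cos 7.3° + μN = W sin 45.6° with W sin 45.6° = 39.84 N.
Solving the pair for P and N: P = 16.33 N, N = 36.94 N (and f = μN = 23.64 N).

P ≈ 16.3 N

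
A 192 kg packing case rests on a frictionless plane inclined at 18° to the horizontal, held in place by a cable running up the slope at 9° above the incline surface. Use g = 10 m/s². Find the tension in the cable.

T ≈ 601 N

Take axes along and perpendicular to the incline. Weight components: W sin 18° = 593.3 N down-slope, W cos 18° = 1826 N into the surface.
Along incline: T cos 9° = W sin 18° → T = 600.7 N.
Perpendicular: N = W cos 18° − T sin 9° = 1732 N.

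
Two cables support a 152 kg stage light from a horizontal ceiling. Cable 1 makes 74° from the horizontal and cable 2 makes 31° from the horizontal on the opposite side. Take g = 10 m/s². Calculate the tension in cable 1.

T_1 ≈ 1350 N

Weight W = 152 × 10 = 1520 N acts straight down.
Horizontal: T_1 cos 74° = T_2 cos 31°  →  T_2 = 0.3216 T_1.
Vertical: T_1 sin 74° + T_2 sin 31° = 1520.
Substituting the horizontal relation into the vertical equation gives 1.127 T_1 = 1520, so T_1 = 1349 N.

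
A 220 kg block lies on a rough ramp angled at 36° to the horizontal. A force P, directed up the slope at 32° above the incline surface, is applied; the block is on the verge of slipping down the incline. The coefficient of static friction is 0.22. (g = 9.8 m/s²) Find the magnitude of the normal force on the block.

On the verge of sliding down the incline, friction equals μN and acts up the slope.
Perpendicular: N + P sin 32° = W cos 36° = 1744 N.
Along incline: P cos 32° + μN = W sin 36° with W sin 36° = 1267 N.
Solving the pair for P and N: P = 1208 N, N = 1104 N (and f = μN = 242.9 N).

N ≈ 1100 N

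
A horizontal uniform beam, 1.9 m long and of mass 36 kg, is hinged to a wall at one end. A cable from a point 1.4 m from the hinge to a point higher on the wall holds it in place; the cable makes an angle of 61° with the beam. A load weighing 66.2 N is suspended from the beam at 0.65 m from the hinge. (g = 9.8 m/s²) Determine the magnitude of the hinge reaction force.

|H| ≈ 211 N

Take torques about the hinge: T sin 61° · 1.4 = 36×9.8×0.95 + 66.2×0.65 = 378.19 N·m.
So T = 378.19 / (0.8746 × 1.4) = 308.86 N.
ΣF_x = 0: H_x = T cos 61° = 149.74 N.
ΣF_y = 0: H_y = (36×9.8 + 66.2) − T sin 61° = 419 − 270.14 = 148.86 N.
|H| = √(H_x² + H_y²) = √((149.74)² + (148.86)²) = 211.15 N.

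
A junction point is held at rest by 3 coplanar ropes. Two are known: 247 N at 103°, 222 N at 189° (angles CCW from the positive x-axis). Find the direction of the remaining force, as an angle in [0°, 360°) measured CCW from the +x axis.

Sum the known components: ΣF_x = -274.8 N, ΣF_y = 205.9 N.
For equilibrium the remaining force must supply (−ΣF_x, −ΣF_y) = (274.8, -205.9) N.
Magnitude = √((274.8)² + (-205.9)²) = 343.4 N; direction = atan2(-205.9, 274.8) = 323.2°.

θ ≈ 323°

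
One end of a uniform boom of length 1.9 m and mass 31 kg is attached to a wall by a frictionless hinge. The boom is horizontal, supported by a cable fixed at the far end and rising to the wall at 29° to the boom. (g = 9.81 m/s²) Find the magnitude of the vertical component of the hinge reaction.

|H_y| ≈ 152 N

Take torques about the hinge: T sin 29° · 1.9 = 31×9.81×0.95 = 288.9 N·m.
So T = 288.9 / (0.4848 × 1.9) = 313.64 N.
ΣF_y = 0: H_y = (31×9.81) − T sin 29° = 304.11 − 152.06 = 152.06 N.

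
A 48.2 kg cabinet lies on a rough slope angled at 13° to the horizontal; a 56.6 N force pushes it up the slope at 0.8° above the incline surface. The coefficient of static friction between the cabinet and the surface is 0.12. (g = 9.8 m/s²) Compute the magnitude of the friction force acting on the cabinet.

Axes along / perpendicular to the incline. W sin 13° = 106.3 N down-slope; W cos 13° = 460.3 N into the surface.
Perpendicular: N = W cos 13° − P sin 0.8° = 460.3 − 0.7903 = 459.5 N.
Along incline: P cos 0.8° + f = W sin 13° (friction acts up-slope) → f = 106.3 − 56.59 = 49.66 N.
|f| = 49.66 N ≤ μN = 55.14 N, so the cabinet is indeed static.

f ≈ 49.7 N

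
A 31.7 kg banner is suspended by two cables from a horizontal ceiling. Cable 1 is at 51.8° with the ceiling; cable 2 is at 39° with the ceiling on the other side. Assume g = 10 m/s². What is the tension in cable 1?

T_1 ≈ 246 N

Weight W = 31.7 × 10 = 317 N acts straight down.
Horizontal: T_1 cos 51.8° = T_2 cos 39°  →  T_2 = 0.7957 T_1.
Vertical: T_1 sin 51.8° + T_2 sin 39° = 317.
Substituting the horizontal relation into the vertical equation gives 1.287 T_1 = 317, so T_1 = 246.4 N.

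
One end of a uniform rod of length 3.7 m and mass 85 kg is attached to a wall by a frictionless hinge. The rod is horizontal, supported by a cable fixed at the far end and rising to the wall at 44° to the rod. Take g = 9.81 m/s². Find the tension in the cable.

Take torques about the hinge: T sin 44° · 3.7 = 85×9.81×1.85 = 1542.6 N·m.
So T = 1542.6 / (0.6947 × 3.7) = 600.19 N.

T ≈ 600 N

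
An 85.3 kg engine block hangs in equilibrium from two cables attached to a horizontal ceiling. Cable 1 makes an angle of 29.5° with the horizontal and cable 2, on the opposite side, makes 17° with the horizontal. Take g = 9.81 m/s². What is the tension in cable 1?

Weight W = 85.3 × 9.81 = 836.8 N acts straight down.
Horizontal: T_1 cos 29.5° = T_2 cos 17°  →  T_2 = 0.9101 T_1.
Vertical: T_1 sin 29.5° + T_2 sin 17° = 836.8.
Substituting the horizontal relation into the vertical equation gives 0.7585 T_1 = 836.8, so T_1 = 1103 N.

T_1 ≈ 1100 N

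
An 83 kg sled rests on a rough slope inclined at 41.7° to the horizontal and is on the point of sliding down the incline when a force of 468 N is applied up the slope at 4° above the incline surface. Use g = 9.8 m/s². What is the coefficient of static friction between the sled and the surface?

μ ≈ 0.129

On the verge of sliding down the incline, friction is at its maximum μN and acts up the slope.
Perpendicular to incline: N = W cos 41.7° − P sin 4° = 607.3 − 32.65 = 574.7 N.
Along incline: P cos 4° + μN = W sin 41.7° → μ = (W sin 41.7° − P cos 4°) / N = 0.1292.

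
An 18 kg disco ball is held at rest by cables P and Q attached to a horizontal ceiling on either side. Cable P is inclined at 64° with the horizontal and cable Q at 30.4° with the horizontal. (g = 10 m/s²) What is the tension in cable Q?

Weight W = 18 × 10 = 180 N acts straight down.
Horizontal: T_P cos 64° = T_Q cos 30.4°  →  T_P = 1.968 T_Q.
Vertical: T_P sin 64° + T_Q sin 30.4° = 180.
Substituting the horizontal relation into the vertical equation gives 2.274 T_Q = 180, so T_Q = 79.14 N.

T_Q ≈ 79.1 N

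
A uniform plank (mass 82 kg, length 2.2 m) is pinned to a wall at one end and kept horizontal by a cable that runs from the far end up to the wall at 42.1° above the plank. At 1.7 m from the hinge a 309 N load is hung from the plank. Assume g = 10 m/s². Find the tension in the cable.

Take torques about the hinge: T sin 42.1° · 2.2 = 82×10×1.1 + 309×1.7 = 1427.3 N·m.
So T = 1427.3 / (0.6704 × 2.2) = 967.7 N.

T ≈ 968 N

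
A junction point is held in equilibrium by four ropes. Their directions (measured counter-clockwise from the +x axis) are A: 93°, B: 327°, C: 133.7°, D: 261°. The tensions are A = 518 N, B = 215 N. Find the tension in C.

Resolve: ΣF_x = 518 cos 93° + 215 cos 327° + T_C cos 133.7° + T_D cos 261° = 0.
        ΣF_y = 518 sin 93° + 215 sin 327° + T_C sin 133.7° + T_D sin 261° = 0.
The known terms sum to (153.2, 400.2) N, so -0.6909 T_C − 0.1564 T_D = -153.2 and 0.7230 T_C − 0.9877 T_D = -400.2.
Solving simultaneously: T_C = 111.5 N, T_D = 486.8 N.

T_C ≈ 112 N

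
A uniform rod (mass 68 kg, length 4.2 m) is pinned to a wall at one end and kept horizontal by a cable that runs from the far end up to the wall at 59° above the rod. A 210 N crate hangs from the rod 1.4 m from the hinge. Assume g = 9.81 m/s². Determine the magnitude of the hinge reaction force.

|H| ≈ 532 N

Take torques about the hinge: T sin 59° · 4.2 = 68×9.81×2.1 + 210×1.4 = 1694.9 N·m.
So T = 1694.9 / (0.8572 × 4.2) = 470.78 N.
ΣF_x = 0: H_x = T cos 59° = 242.47 N.
ΣF_y = 0: H_y = (68×9.81 + 210) − T sin 59° = 877.08 − 403.54 = 473.54 N.
|H| = √(H_x² + H_y²) = √((242.47)² + (473.54)²) = 532.01 N.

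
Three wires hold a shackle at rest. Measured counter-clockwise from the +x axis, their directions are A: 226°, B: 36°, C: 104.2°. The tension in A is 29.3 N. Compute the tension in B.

Resolve: ΣF_x = 29.3 cos 226° + T_B cos 36° + T_C cos 104.2° = 0.
        ΣF_y = 29.3 sin 226° + T_B sin 36° + T_C sin 104.2° = 0.
The known terms sum to (-20.35, -21.08) N, so 0.8090 T_B − 0.2453 T_C = 20.35 and 0.5878 T_B + 0.9694 T_C = 21.08.
Solving simultaneously: T_B = 26.82 N, T_C = 5.480 N.

T_B ≈ 26.8 N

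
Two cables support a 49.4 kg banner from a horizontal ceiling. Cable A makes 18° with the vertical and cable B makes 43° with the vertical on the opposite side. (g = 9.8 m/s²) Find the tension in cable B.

Angles from the horizontal: cable A is 90° − 18° = 72°, cable B is 90° − 43° = 47°.
Weight W = 49.4 × 9.8 = 484.1 N acts straight down.
Horizontal: T_A cos 72° = T_B cos 47°  →  T_A = 2.207 T_B.
Vertical: T_A sin 72° + T_B sin 47° = 484.1.
Substituting the horizontal relation into the vertical equation gives 2.83 T_B = 484.1, so T_B = 171 N.

T_B ≈ 171 N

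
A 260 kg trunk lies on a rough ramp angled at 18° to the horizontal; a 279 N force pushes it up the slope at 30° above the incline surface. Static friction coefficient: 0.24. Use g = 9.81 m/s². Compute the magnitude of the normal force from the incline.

N ≈ 2290 N

Axes along / perpendicular to the incline. W sin 18° = 788.2 N down-slope; W cos 18° = 2426 N into the surface.
Perpendicular: N = W cos 18° − P sin 30° = 2426 − 139.5 = 2286 N.
Along incline: P cos 30° + f = W sin 18° (friction acts up-slope) → f = 788.2 − 241.6 = 546.6 N.
|f| = 546.6 N ≤ μN = 548.7 N, so the trunk is indeed static.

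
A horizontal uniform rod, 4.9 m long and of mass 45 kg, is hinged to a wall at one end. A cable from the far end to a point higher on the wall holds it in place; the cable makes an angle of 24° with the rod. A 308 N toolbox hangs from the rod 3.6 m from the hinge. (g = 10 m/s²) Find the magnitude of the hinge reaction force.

|H| ≈ 1060 N

Take torques about the hinge: T sin 24° · 4.9 = 45×10×2.45 + 308×3.6 = 2211.3 N·m.
So T = 2211.3 / (0.4067 × 4.9) = 1109.5 N.
ΣF_x = 0: H_x = T cos 24° = 1013.6 N.
ΣF_y = 0: H_y = (45×10 + 308) − T sin 24° = 758 − 451.29 = 306.71 N.
|H| = √(H_x² + H_y²) = √((1013.6)² + (306.71)²) = 1059 N.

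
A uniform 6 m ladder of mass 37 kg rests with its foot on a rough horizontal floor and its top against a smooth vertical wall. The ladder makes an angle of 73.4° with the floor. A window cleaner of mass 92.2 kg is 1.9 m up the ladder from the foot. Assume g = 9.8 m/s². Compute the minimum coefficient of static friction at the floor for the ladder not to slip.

μ_min ≈ 0.110

ΣF_y = 0: N_floor = 37×9.8 + 92.2×9.8 = 1266.2 N.
Torques about the foot: N_wall · 6 sin 73.4° = 37×9.8×3 cos 73.4° + 92.2×9.8×1.9 cos 73.4° → N_wall = 139.35 N.
ΣF_x = 0: f_floor = N_wall = 139.35 N.
μ_min = f_floor / N_floor = 139.35 / 1266.2 = 0.1101.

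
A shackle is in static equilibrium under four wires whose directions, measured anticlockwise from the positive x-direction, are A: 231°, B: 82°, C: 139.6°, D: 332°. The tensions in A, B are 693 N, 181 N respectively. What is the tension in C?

Resolve: ΣF_x = 693 cos 231° + 181 cos 82° + T_C cos 139.6° + T_D cos 332° = 0.
        ΣF_y = 693 sin 231° + 181 sin 82° + T_C sin 139.6° + T_D sin 332° = 0.
The known terms sum to (-410.9, -359.3) N, so -0.7615 T_C + 0.8829 T_D = 410.9 and 0.6481 T_C − 0.4695 T_D = 359.3.
Solving simultaneously: T_C = 2376 N, T_D = 2515 N.

T_C ≈ 2380 N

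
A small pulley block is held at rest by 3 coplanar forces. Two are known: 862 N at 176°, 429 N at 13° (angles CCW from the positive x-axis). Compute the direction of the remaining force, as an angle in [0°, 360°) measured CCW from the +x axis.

θ ≈ 340°

Sum the known components: ΣF_x = -441.9 N, ΣF_y = 156.6 N.
For equilibrium the remaining force must supply (−ΣF_x, −ΣF_y) = (441.9, -156.6) N.
Magnitude = √((441.9)² + (-156.6)²) = 468.8 N; direction = atan2(-156.6, 441.9) = 340.5°.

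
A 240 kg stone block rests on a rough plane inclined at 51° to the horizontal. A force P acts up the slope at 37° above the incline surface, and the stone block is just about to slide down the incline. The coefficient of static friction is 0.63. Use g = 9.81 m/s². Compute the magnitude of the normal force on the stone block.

N ≈ 196 N

On the verge of sliding down the incline, friction equals μN and acts up the slope.
Perpendicular: N + P sin 37° = W cos 51° = 1482 N.
Along incline: P cos 37° + μN = W sin 51° with W sin 51° = 1830 N.
Solving the pair for P and N: P = 2137 N, N = 195.9 N (and f = μN = 123.4 N).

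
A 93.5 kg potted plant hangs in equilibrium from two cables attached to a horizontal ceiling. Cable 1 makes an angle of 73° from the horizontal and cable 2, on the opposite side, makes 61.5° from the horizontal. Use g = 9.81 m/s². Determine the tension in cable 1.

T_1 ≈ 614 N

Weight W = 93.5 × 9.81 = 917.2 N acts straight down.
Horizontal: T_1 cos 73° = T_2 cos 61.5°  →  T_2 = 0.6127 T_1.
Vertical: T_1 sin 73° + T_2 sin 61.5° = 917.2.
Substituting the horizontal relation into the vertical equation gives 1.495 T_1 = 917.2, so T_1 = 613.6 N.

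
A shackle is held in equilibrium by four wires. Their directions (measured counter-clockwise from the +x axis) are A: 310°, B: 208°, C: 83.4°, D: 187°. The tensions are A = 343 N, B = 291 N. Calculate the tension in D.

T_D ≈ 9.96 N

Resolve: ΣF_x = 343 cos 310° + 291 cos 208° + T_C cos 83.4° + T_D cos 187° = 0.
        ΣF_y = 343 sin 310° + 291 sin 208° + T_C sin 83.4° + T_D sin 187° = 0.
The known terms sum to (-36.46, -399.4) N, so 0.1149 T_C − 0.9925 T_D = 36.46 and 0.9934 T_C − 0.1219 T_D = 399.4.
Solving simultaneously: T_C = 403.3 N, T_D = 9.962 N.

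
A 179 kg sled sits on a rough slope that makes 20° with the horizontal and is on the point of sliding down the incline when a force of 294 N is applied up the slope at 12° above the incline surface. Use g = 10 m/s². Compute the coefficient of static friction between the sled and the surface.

On the verge of sliding down the incline, friction is at its maximum μN and acts up the slope.
Perpendicular to incline: N = W cos 20° − P sin 12° = 1682 − 61.13 = 1621 N.
Along incline: P cos 12° + μN = W sin 20° → μ = (W sin 20° − P cos 12°) / N = 0.2003.

μ ≈ 0.200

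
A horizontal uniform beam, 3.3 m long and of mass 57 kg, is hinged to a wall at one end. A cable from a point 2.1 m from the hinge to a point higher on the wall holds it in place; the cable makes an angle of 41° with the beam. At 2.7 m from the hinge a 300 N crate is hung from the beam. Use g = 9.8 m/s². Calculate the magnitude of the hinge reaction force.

|H| ≈ 949 N

Take torques about the hinge: T sin 41° · 2.1 = 57×9.8×1.65 + 300×2.7 = 1731.7 N·m.
So T = 1731.7 / (0.6561 × 2.1) = 1256.9 N.
ΣF_x = 0: H_x = T cos 41° = 948.61 N.
ΣF_y = 0: H_y = (57×9.8 + 300) − T sin 41° = 858.6 − 824.61 = 33.986 N.
|H| = √(H_x² + H_y²) = √((948.61)² + (33.986)²) = 949.22 N.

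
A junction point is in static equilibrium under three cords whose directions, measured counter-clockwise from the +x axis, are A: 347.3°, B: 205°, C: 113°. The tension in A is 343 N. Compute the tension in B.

T_B ≈ 279 N

Resolve: ΣF_x = 343 cos 347.3° + T_B cos 205° + T_C cos 113° = 0.
        ΣF_y = 343 sin 347.3° + T_B sin 205° + T_C sin 113° = 0.
The known terms sum to (334.6, -75.41) N, so -0.9063 T_B − 0.3907 T_C = -334.6 and -0.4226 T_B + 0.9205 T_C = 75.41.
Solving simultaneously: T_B = 278.7 N, T_C = 209.9 N.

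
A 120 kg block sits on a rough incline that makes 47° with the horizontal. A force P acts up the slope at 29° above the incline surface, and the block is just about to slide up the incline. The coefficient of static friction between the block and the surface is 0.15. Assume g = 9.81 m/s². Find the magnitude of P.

P ≈ 1040 N

On the verge of sliding up the incline, friction equals μN and acts down the slope.
Perpendicular: N + P sin 29° = W cos 47° = 802.8 N.
Along incline: P cos 29° = W sin 47° + μN  with W sin 47° = 860.9 N.
Solving the pair for P and N: P = 1036 N, N = 300.6 N (and f = μN = 45.09 N).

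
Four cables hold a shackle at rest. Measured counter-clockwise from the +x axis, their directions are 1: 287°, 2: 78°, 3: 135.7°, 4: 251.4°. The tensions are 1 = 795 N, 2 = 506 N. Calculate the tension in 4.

Resolve: ΣF_x = 795 cos 287° + 506 cos 78° + T_3 cos 135.7° + T_4 cos 251.4° = 0.
        ΣF_y = 795 sin 287° + 506 sin 78° + T_3 sin 135.7° + T_4 sin 251.4° = 0.
The known terms sum to (337.6, -265.3) N, so -0.7157 T_3 − 0.3190 T_4 = -337.6 and 0.6984 T_3 − 0.9478 T_4 = 265.3.
Solving simultaneously: T_3 = 449.1 N, T_4 = 50.97 N.

T_4 ≈ 51 N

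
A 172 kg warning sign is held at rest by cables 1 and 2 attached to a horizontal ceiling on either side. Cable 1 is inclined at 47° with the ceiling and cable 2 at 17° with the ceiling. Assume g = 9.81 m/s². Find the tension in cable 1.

Weight W = 172 × 9.81 = 1687 N acts straight down.
Horizontal: T_1 cos 47° = T_2 cos 17°  →  T_2 = 0.7132 T_1.
Vertical: T_1 sin 47° + T_2 sin 17° = 1687.
Substituting the horizontal relation into the vertical equation gives 0.9399 T_1 = 1687, so T_1 = 1795 N.

T_1 ≈ 1800 N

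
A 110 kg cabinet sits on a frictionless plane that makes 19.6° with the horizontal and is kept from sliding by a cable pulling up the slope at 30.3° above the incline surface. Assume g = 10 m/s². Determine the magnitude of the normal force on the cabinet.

N ≈ 821 N

Take axes along and perpendicular to the incline. Weight components: W sin 19.6° = 369 N down-slope, W cos 19.6° = 1036 N into the surface.
Along incline: T cos 30.3° = W sin 19.6° → T = 427.4 N.
Perpendicular: N = W cos 19.6° − T sin 30.3° = 820.6 N.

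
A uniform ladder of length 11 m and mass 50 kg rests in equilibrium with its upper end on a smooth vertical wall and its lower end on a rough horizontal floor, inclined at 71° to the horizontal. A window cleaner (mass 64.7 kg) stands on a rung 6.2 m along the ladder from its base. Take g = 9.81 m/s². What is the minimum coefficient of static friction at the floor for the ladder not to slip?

μ_min ≈ 0.185

ΣF_y = 0: N_floor = 50×9.81 + 64.7×9.81 = 1125.2 N.
Torques about the foot: N_wall · 11 sin 71° = 50×9.81×5.5 cos 71° + 64.7×9.81×6.2 cos 71° → N_wall = 207.63 N.
ΣF_x = 0: f_floor = N_wall = 207.63 N.
μ_min = f_floor / N_floor = 207.63 / 1125.2 = 0.1845.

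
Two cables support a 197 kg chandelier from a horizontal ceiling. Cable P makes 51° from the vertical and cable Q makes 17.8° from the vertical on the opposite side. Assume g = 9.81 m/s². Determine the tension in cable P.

Angles from the horizontal: cable P is 90° − 51° = 39°, cable Q is 90° − 17.8° = 72.2°.
Weight W = 197 × 9.81 = 1933 N acts straight down.
Horizontal: T_P cos 39° = T_Q cos 72.2°  →  T_Q = 2.542 T_P.
Vertical: T_P sin 39° + T_Q sin 72.2° = 1933.
Substituting the horizontal relation into the vertical equation gives 3.05 T_P = 1933, so T_P = 633.7 N.

T_P ≈ 634 N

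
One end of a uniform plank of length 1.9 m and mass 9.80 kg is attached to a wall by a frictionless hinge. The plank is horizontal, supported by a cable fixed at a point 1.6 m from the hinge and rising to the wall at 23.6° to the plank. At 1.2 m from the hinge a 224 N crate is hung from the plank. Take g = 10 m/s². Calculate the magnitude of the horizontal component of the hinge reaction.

H_x ≈ 518 N

Take torques about the hinge: T sin 23.6° · 1.6 = 9.80×10×0.95 + 224×1.2 = 361.9 N·m.
So T = 361.9 / (0.4003 × 1.6) = 564.98 N.
ΣF_x = 0: H_x = T cos 23.6° = 517.72 N.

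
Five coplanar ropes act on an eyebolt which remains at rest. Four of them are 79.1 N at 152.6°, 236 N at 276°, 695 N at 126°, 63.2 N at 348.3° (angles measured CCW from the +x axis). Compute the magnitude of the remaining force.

Sum the known components: ΣF_x = -392.2 N, ΣF_y = 351.1 N.
For equilibrium the remaining force must supply (−ΣF_x, −ΣF_y) = (392.2, -351.1) N.
Magnitude = √((392.2)² + (-351.1)²) = 526.4 N; direction = atan2(-351.1, 392.2) = 318.2°.

F ≈ 526 N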